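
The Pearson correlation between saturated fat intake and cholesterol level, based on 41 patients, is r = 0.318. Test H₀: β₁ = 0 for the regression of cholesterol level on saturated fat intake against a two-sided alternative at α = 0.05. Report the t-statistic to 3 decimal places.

t = r·√(n − 2)/√(1 − r²) = 0.318·√39/√0.898876 = 2.095.
df = n − 2 = 39.
Two-sided p ≈ 0.0427, which is < 0.05, so reject H₀.
There is evidence of a linear association between saturated fat intake and cholesterol level.

t = 2.095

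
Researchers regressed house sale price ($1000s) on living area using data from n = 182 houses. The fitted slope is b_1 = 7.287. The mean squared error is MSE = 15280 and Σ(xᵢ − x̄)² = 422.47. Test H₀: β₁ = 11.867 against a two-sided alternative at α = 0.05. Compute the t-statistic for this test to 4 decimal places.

t = -0.7616

SE(b_1) = √(MSE/Sₓₓ) = √(15280/422.47) = 6.014.
t = (7.287 − 11.867) / 6.014 = -0.7616.
df = n − 2 = 180.
Two-sided p ≈ 0.4473, which is ≥ 0.05, so fail to reject H₀.
The data are consistent with a true slope of 11.867 $1000s per unit of living area.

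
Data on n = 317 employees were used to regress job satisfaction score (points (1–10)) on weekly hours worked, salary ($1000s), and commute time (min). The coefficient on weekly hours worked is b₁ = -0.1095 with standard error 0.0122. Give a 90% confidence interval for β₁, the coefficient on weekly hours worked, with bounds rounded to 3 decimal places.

(-0.130, -0.089)

df = n − k − 1 = 317 − 3 − 1 = 313.
t* = t_{0.05, 313} = 1.649736.
Margin = t* × SE = 1.649736 × 0.0122 = 0.02013.
CI: -0.1095 ± 0.02013 → (-0.130, -0.089).
With 90% confidence, each one-unit increase in weekly hours worked is associated with a change of between -0.130 and -0.089 points (1–10) in job satisfaction score, holding the other predictors fixed.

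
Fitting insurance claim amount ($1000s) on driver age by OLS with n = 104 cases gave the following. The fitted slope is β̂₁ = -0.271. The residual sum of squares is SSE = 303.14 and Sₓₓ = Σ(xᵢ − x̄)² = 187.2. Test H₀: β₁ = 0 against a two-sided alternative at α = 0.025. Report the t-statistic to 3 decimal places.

MSE = SSE/(n − 2) = 303.14/102 = 2.97196.
SE(β̂₁) = √(MSE/Sₓₓ) = √(2.97196/187.2) = 0.125999.
t = -0.271 / 0.125999 = -2.151.
df = n − 2 = 102.
Two-sided p ≈ 0.0339, which is ≥ 0.025, so fail to reject H₀.
The data do not give significant evidence of an association between driver age and insurance claim amount.

t = -2.151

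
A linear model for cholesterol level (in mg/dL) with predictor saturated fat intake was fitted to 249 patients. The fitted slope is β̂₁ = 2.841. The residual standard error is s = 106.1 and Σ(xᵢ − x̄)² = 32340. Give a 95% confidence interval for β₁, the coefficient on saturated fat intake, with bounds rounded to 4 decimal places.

(1.6789, 4.0031)

SE(β̂₁) = s/√Sₓₓ = 106.1/√32340 = 0.589991.
df = n − 2 = 247.
t* = t_{0.025, 247} = 1.969615.
Margin = t* × SE = 1.969615 × 0.589991 = 1.162055.
CI: 2.841 ± 1.162055 → (1.6789, 4.0031).
With 95% confidence, each one-unit increase in saturated fat intake is associated with a change of between 1.6789 and 4.0031 mg/dL in cholesterol level.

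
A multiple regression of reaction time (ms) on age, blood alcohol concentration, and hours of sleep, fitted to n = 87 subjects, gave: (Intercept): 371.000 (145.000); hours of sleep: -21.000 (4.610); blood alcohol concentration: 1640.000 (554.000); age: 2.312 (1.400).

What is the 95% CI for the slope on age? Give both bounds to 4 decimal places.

(-0.4725, 5.0965)

Read off: b = 2.312, SE = 1.400 for age.
df = n − k − 1 = 87 − 3 − 1 = 83.
t* = t_{0.025, 83} = 1.98896.
Margin = t* × SE = 1.98896 × 1.400 = 2.784544.
CI: 2.312 ± 2.784544 → (-0.4725, 5.0965).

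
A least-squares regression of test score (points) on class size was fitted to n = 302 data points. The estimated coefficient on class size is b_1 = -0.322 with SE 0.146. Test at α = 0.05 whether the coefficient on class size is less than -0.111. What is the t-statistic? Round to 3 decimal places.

t = -1.445

H₀: β₁ = -0.111 vs H₁: β₁ < -0.111.
t = (b_1 − β₁⁰)/SE = (-0.322 − (-0.111)) / 0.146 = -1.445.
df = n − 2 = 302 − 2 = 300.
One-sided p ≈ 0.0747, which is ≥ 0.05, so fail to reject H₀.
The data do not give significant evidence that the true slope on class size is below -0.111 points per unit.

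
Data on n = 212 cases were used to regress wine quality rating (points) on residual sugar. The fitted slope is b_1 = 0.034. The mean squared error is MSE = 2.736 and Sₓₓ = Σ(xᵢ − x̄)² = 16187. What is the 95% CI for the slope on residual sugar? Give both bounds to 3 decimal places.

(0.008, 0.060)

SE(b_1) = √(MSE/Sₓₓ) = √(2.736/16187) = 0.0130009.
df = n − 2 = 210.
t* = t_{0.025, 210} = 1.971325.
Margin = t* × SE = 1.971325 × 0.0130009 = 0.02563.
CI: 0.034 ± 0.02563 → (0.008, 0.060).
With 95% confidence, each one-unit increase in residual sugar is associated with a change of between 0.008 and 0.060 points in wine quality rating.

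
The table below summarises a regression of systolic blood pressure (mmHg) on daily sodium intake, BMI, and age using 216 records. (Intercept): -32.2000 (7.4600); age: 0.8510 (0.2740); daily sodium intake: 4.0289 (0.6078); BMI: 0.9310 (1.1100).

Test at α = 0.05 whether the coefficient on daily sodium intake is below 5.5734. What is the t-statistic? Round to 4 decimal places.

t = -2.5411

Read off: b = 4.0289, SE = 0.6078 for daily sodium intake.
H₀: β₁ = 5.5734 vs H₁: β₁ < 5.5734.
t = (4.0289 − 5.5734) / 0.6078 = -2.5411.
df = n − k − 1 = 216 − 3 − 1 = 212.
One-sided p ≈ 0.0059, which is < 0.05, so reject H₀.
There is evidence that the true slope on daily sodium intake is below 5.5734 mmHg per unit, holding the other predictors fixed.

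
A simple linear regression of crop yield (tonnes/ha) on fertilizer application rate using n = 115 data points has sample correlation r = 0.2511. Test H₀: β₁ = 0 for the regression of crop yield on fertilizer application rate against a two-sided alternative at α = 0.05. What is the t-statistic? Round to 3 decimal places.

t = 2.758

t = r·√(n − 2)/√(1 − r²) = 0.2511·√113/√0.936949 = 2.758.
df = n − 2 = 113.
Two-sided p ≈ 0.0068, which is < 0.05, so reject H₀.
There is evidence of a linear association between fertilizer application rate and crop yield.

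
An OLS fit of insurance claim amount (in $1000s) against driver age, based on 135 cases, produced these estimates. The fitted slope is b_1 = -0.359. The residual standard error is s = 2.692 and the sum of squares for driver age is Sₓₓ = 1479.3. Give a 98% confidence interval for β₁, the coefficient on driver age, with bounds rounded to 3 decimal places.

(-0.524, -0.194)

SE(b_1) = s/√Sₓₓ = 2.692/√1479.3 = 0.0699918.
df = n − 2 = 133.
t* = t_{0.01, 133} = 2.354712.
Margin = t* × SE = 2.354712 × 0.0699918 = 0.16481.
CI: -0.359 ± 0.16481 → (-0.524, -0.194).
With 98% confidence, each one-unit increase in driver age is associated with a change of between -0.524 and -0.194 $1000s in insurance claim amount.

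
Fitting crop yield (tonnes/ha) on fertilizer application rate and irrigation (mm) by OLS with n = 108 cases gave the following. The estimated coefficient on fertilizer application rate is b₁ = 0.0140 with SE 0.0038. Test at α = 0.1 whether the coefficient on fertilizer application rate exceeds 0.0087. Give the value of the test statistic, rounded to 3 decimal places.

t = 1.395

H₀: β₁ = 0.0087 vs H₁: β₁ > 0.0087.
t = (b₁ − β₁⁰)/SE = (0.0140 − 0.0087) / 0.0038 = 1.395.
df = n − k − 1 = 108 − 2 − 1 = 105.
One-sided p ≈ 0.0830, which is < 0.1, so reject H₀.
There is evidence that the true slope on fertilizer application rate exceeds 0.0087 tonnes/ha per unit, holding the other predictors fixed.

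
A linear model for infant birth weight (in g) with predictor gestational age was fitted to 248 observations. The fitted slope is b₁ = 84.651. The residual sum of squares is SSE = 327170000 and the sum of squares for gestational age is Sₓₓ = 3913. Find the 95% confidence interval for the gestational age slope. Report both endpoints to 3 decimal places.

MSE = SSE/(n − 2) = 327170000/246 = 1.32996e+06.
SE(b₁) = √(MSE/Sₓₓ) = √(1.32996e+06/3913) = 18.4359.
df = n − 2 = 246.
t* = t_{0.025, 246} = 1.969654.
Margin = t* × SE = 1.969654 × 18.4359 = 36.31234.
CI: 84.651 ± 36.31234 → (48.339, 120.963).
With 95% confidence, each one-unit increase in gestational age is associated with a change of between 48.339 and 120.963 g in infant birth weight.

(48.339, 120.963)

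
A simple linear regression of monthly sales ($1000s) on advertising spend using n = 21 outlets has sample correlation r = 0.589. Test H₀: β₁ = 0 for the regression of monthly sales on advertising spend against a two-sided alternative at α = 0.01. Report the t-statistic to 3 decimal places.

t = r·√(n − 2)/√(1 − r²) = 0.589·√19/√0.653079 = 3.177.
df = n − 2 = 19.
Two-sided p ≈ 0.0050, which is < 0.01, so reject H₀.
There is evidence of a linear association between advertising spend and monthly sales.

t = 3.177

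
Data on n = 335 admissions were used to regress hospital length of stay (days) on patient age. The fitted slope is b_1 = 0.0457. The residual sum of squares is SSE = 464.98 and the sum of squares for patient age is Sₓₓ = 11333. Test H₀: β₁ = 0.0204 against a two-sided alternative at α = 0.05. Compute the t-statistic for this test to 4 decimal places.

MSE = SSE/(n − 2) = 464.98/333 = 1.39634.
SE(b_1) = √(MSE/Sₓₓ) = √(1.39634/11333) = 0.0111.
t = (0.0457 − 0.0204) / 0.0111 = 2.2793.
df = n − 2 = 333.
Two-sided p ≈ 0.0233, which is < 0.05, so reject H₀.
There is evidence that the true slope on patient age differs from 0.0204 days per unit.

t = 2.2793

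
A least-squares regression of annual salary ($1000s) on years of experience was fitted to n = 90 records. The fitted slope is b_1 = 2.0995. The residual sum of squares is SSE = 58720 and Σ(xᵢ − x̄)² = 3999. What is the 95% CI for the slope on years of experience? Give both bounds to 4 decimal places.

(1.2877, 2.9113)

MSE = SSE/(n − 2) = 58720/88 = 667.273.
SE(b_1) = √(MSE/Sₓₓ) = √(667.273/3999) = 0.408485.
df = n − 2 = 88.
t* = t_{0.025, 88} = 1.98729.
Margin = t* × SE = 1.98729 × 0.408485 = 0.811778.
CI: 2.0995 ± 0.811778 → (1.2877, 2.9113).
With 95% confidence, each one-unit increase in years of experience is associated with a change of between 1.2877 and 2.9113 $1000s in annual salary.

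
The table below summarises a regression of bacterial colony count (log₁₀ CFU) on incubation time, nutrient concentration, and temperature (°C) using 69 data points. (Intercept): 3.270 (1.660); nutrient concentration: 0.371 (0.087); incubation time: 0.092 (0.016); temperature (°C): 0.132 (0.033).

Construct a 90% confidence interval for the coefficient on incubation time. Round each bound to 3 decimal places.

Read off: b = 0.092, SE = 0.016 for incubation time.
df = n − k − 1 = 69 − 3 − 1 = 65.
t* = t_{0.05, 65} = 1.668636.
Margin = t* × SE = 1.668636 × 0.016 = 0.02670.
CI: 0.092 ± 0.02670 → (0.065, 0.119).

(0.065, 0.119)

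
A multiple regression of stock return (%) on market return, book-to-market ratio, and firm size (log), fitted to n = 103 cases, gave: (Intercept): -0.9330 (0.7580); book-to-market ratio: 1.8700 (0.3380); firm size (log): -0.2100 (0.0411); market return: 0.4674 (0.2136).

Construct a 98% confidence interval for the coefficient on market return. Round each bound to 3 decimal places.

(-0.038, 0.972)

Read off: b = 0.4674, SE = 0.2136 for market return.
df = n − k − 1 = 103 − 3 − 1 = 99.
t* = t_{0.01, 99} = 2.364606.
Margin = t* × SE = 2.364606 × 0.2136 = 0.50508.
CI: 0.4674 ± 0.50508 → (-0.038, 0.972).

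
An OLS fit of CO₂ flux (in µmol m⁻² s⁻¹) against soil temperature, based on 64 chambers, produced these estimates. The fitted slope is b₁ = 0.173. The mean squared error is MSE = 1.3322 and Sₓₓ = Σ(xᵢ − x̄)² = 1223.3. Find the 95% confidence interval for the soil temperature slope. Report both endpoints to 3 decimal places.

SE(b₁) = √(MSE/Sₓₓ) = √(1.3322/1223.3) = 0.0330003.
df = n − 2 = 62.
t* = t_{0.025, 62} = 1.998972.
Margin = t* × SE = 1.998972 × 0.0330003 = 0.06597.
CI: 0.173 ± 0.06597 → (0.107, 0.239).
With 95% confidence, each one-unit increase in soil temperature is associated with a change of between 0.107 and 0.239 µmol m⁻² s⁻¹ in CO₂ flux.

(0.107, 0.239)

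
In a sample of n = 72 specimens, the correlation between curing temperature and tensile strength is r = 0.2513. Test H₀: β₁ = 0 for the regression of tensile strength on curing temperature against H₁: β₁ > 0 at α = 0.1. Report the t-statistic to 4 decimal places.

t = r·√(n − 2)/√(1 − r²) = 0.2513·√70/√0.936848 = 2.1722.
df = n − 2 = 70.
One-sided p ≈ 0.0166, which is < 0.1, so reject H₀.
There is evidence of a linear association between curing temperature and tensile strength.

t = 2.1722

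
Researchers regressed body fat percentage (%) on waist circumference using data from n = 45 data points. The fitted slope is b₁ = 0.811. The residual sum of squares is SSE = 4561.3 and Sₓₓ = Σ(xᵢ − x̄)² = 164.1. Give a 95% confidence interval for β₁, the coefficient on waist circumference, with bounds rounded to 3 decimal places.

MSE = SSE/(n − 2) = 4561.3/43 = 106.077.
SE(b₁) = √(MSE/Sₓₓ) = √(106.077/164.1) = 0.804.
df = n − 2 = 43.
t* = t_{0.025, 43} = 2.016692.
Margin = t* × SE = 2.016692 × 0.804 = 1.62142.
CI: 0.811 ± 1.62142 → (-0.810, 2.432).
With 95% confidence, each one-unit increase in waist circumference is associated with a change of between -0.810 and 2.432 % in body fat percentage.

(-0.810, 2.432)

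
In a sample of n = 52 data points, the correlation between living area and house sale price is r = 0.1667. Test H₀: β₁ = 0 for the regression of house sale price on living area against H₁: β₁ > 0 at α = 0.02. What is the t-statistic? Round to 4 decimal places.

t = 1.1955

t = r·√(n − 2)/√(1 − r²) = 0.1667·√50/√0.972211 = 1.1955.
df = n − 2 = 50.
One-sided p ≈ 0.1188, which is ≥ 0.02, so fail to reject H₀.
The data do not give significant evidence of a linear association between living area and house sale price.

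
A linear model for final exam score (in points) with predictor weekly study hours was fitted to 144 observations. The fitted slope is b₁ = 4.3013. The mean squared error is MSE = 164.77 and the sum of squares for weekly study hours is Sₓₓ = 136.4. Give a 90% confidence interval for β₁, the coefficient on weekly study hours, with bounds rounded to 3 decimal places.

(2.482, 6.121)

SE(b₁) = √(MSE/Sₓₓ) = √(164.77/136.4) = 1.09909.
df = n − 2 = 142.
t* = t_{0.05, 142} = 1.655655.
Margin = t* × SE = 1.655655 × 1.09909 = 1.81971.
CI: 4.3013 ± 1.81971 → (2.482, 6.121).
With 90% confidence, each one-unit increase in weekly study hours is associated with a change of between 2.482 and 6.121 points in final exam score.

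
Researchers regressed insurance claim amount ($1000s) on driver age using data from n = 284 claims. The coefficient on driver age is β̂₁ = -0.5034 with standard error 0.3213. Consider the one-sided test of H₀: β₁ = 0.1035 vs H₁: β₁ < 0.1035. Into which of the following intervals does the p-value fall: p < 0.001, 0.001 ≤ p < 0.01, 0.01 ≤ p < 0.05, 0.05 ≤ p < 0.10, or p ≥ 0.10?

0.01 ≤ p < 0.05

t = (-0.5034 − 0.1035) / 0.3213 = -1.889.
df = n − 2 = 284 − 2 = 282.
One-sided p = P(T_{282} < t) ≈ 0.0300.
So 0.01 ≤ p < 0.05.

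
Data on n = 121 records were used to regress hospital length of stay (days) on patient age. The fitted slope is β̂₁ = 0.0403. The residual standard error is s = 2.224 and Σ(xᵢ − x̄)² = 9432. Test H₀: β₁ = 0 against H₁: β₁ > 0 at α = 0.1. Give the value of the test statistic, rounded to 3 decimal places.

SE(β̂₁) = s/√Sₓₓ = 2.224/√9432 = 0.0228999.
t = 0.0403 / 0.0228999 = 1.760.
df = n − 2 = 119.
One-sided p ≈ 0.0405, which is < 0.1, so reject H₀.
There is evidence that the true slope on patient age is positive.

t = 1.760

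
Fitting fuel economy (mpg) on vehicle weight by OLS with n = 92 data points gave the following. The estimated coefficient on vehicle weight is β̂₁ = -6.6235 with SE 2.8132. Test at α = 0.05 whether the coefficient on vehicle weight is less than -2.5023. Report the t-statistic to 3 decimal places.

t = -1.465

H₀: β₁ = -2.5023 vs H₁: β₁ < -2.5023.
t = (β̂₁ − β₁⁰)/SE = (-6.6235 − (-2.5023)) / 2.8132 = -1.465.
df = n − 2 = 92 − 2 = 90.
One-sided p ≈ 0.0732, which is ≥ 0.05, so fail to reject H₀.
The data do not give significant evidence that the true slope on vehicle weight is below -2.5023 mpg per unit.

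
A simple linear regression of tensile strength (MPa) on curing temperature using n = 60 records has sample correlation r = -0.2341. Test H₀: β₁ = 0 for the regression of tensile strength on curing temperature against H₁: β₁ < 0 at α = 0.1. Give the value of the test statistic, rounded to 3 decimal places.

t = -1.834

t = r·√(n − 2)/√(1 − r²) = -0.2341·√58/√0.945197 = -1.834.
df = n − 2 = 58.
One-sided p ≈ 0.0359, which is < 0.1, so reject H₀.
There is evidence of a linear association between curing temperature and tensile strength.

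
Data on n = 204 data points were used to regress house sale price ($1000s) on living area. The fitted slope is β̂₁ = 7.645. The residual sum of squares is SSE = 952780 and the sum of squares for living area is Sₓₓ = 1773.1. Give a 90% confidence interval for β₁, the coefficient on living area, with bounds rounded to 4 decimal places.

(4.9499, 10.3401)

MSE = SSE/(n − 2) = 952780/202 = 4716.73.
SE(β̂₁) = √(MSE/Sₓₓ) = √(4716.73/1773.1) = 1.631.
df = n − 2 = 202.
t* = t_{0.05, 202} = 1.652432.
Margin = t* × SE = 1.652432 × 1.631 = 2.695117.
CI: 7.645 ± 2.695117 → (4.9499, 10.3401).
With 90% confidence, each one-unit increase in living area is associated with a change of between 4.9499 and 10.3401 $1000s in house sale price.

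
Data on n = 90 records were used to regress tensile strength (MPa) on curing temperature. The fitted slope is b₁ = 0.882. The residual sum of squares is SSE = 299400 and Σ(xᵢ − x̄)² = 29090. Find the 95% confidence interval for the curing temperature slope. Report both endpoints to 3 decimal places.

(0.202, 1.562)

MSE = SSE/(n − 2) = 299400/88 = 3402.27.
SE(b₁) = √(MSE/Sₓₓ) = √(3402.27/29090) = 0.341989.
df = n − 2 = 88.
t* = t_{0.025, 88} = 1.98729.
Margin = t* × SE = 1.98729 × 0.341989 = 0.67963.
CI: 0.882 ± 0.67963 → (0.202, 1.562).
With 95% confidence, each one-unit increase in curing temperature is associated with a change of between 0.202 and 1.562 MPa in tensile strength.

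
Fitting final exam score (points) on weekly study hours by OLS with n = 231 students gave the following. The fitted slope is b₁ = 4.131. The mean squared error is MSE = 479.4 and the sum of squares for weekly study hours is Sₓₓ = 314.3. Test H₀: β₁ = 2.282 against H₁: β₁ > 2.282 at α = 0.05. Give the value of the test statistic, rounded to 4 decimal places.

SE(b₁) = √(MSE/Sₓₓ) = √(479.4/314.3) = 1.23503.
t = (4.131 − 2.282) / 1.23503 = 1.4971.
df = n − 2 = 229.
One-sided p ≈ 0.0679, which is ≥ 0.05, so fail to reject H₀.
The data do not give significant evidence that the true slope on weekly study hours exceeds 2.282 points per unit.

t = 1.4971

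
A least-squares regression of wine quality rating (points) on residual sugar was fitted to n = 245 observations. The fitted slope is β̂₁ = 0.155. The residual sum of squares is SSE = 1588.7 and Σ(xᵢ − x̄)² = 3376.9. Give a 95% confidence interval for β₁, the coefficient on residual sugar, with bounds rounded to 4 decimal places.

MSE = SSE/(n − 2) = 1588.7/243 = 6.53786.
SE(β̂₁) = √(MSE/Sₓₓ) = √(6.53786/3376.9) = 0.0440006.
df = n − 2 = 243.
t* = t_{0.025, 243} = 1.969774.
Margin = t* × SE = 1.969774 × 0.0440006 = 0.086671.
CI: 0.155 ± 0.086671 → (0.0683, 0.2417).
With 95% confidence, each one-unit increase in residual sugar is associated with a change of between 0.0683 and 0.2417 points in wine quality rating.

(0.0683, 0.2417)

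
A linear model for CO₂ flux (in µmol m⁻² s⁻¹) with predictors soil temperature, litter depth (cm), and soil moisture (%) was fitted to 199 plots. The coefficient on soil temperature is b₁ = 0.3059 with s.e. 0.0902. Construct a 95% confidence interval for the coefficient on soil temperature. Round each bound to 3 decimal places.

df = n − k − 1 = 199 − 3 − 1 = 195.
t* = t_{0.025, 195} = 1.972204.
Margin = t* × SE = 1.972204 × 0.0902 = 0.17789.
CI: 0.3059 ± 0.17789 → (0.128, 0.484).
With 95% confidence, each one-unit increase in soil temperature is associated with a change of between 0.128 and 0.484 µmol m⁻² s⁻¹ in CO₂ flux, holding the other predictors fixed.

(0.128, 0.484)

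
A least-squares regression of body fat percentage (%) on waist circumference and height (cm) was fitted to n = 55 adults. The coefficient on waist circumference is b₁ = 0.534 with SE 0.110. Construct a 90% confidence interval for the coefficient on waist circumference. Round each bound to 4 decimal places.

df = n − k − 1 = 55 − 2 − 1 = 52.
t* = t_{0.05, 52} = 1.674689.
Margin = t* × SE = 1.674689 × 0.110 = 0.184216.
CI: 0.534 ± 0.184216 → (0.3498, 0.7182).
With 90% confidence, each one-unit increase in waist circumference is associated with a change of between 0.3498 and 0.7182 % in body fat percentage, holding the other predictors fixed.

(0.3498, 0.7182)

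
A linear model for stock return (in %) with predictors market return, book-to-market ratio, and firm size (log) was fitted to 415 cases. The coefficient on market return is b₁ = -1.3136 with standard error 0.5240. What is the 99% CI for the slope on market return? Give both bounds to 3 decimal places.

(-2.670, 0.042)

df = n − k − 1 = 415 − 3 − 1 = 411.
t* = t_{0.005, 411} = 2.587844.
Margin = t* × SE = 2.587844 × 0.5240 = 1.35603.
CI: -1.3136 ± 1.35603 → (-2.670, 0.042).
With 99% confidence, each one-unit increase in market return is associated with a change of between -2.670 and 0.042 % in stock return, holding the other predictors fixed.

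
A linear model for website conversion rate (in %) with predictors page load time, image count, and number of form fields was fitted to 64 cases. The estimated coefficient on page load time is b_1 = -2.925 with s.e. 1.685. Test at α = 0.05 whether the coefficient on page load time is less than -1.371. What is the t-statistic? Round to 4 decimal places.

t = -0.9223

H₀: β₁ = -1.371 vs H₁: β₁ < -1.371.
t = (b_1 − β₁⁰)/SE = (-2.925 − (-1.371)) / 1.685 = -0.9223.
df = n − k − 1 = 64 − 3 − 1 = 60.
One-sided p ≈ 0.1800, which is ≥ 0.05, so fail to reject H₀.
The data do not give significant evidence that the true slope on page load time is below -1.371 % per unit, holding the other predictors fixed.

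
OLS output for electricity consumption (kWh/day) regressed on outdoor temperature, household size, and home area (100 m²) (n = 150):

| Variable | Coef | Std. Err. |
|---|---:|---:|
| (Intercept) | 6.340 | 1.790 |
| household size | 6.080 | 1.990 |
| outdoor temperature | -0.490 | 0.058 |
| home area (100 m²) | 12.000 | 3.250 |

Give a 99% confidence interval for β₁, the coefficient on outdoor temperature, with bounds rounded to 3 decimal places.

Read off: b = -0.490, SE = 0.058 for outdoor temperature.
df = n − k − 1 = 150 − 3 − 1 = 146.
t* = t_{0.005, 146} = 2.609923.
Margin = t* × SE = 2.609923 × 0.058 = 0.15138.
CI: -0.490 ± 0.15138 → (-0.641, -0.339).

(-0.641, -0.339)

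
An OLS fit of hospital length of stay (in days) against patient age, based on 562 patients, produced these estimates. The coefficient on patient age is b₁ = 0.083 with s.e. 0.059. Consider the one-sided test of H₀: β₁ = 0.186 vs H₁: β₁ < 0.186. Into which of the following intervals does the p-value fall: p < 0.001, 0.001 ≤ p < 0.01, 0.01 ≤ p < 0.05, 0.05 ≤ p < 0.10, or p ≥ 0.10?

t = (0.083 − 0.186) / 0.059 = -1.746.
df = n − 2 = 562 − 2 = 560.
One-sided p = P(T_{560} < t) ≈ 0.0407.
So 0.01 ≤ p < 0.05.

0.01 ≤ p < 0.05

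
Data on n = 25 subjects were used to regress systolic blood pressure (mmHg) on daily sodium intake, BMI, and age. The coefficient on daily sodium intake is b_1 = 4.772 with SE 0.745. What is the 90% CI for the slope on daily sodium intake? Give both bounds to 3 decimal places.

(3.490, 6.054)

df = n − k − 1 = 25 − 3 − 1 = 21.
t* = t_{0.05, 21} = 1.720743.
Margin = t* × SE = 1.720743 × 0.745 = 1.28195.
CI: 4.772 ± 1.28195 → (3.490, 6.054).
With 90% confidence, each one-unit increase in daily sodium intake is associated with a change of between 3.490 and 6.054 mmHg in systolic blood pressure, holding the other predictors fixed.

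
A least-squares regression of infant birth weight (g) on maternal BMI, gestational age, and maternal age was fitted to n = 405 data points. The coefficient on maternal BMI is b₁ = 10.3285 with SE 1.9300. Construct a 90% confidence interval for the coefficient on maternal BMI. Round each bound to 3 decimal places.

df = n − k − 1 = 405 − 3 − 1 = 401.
t* = t_{0.05, 401} = 1.648662.
Margin = t* × SE = 1.648662 × 1.9300 = 3.18192.
CI: 10.3285 ± 3.18192 → (7.147, 13.510).
With 90% confidence, each one-unit increase in maternal BMI is associated with a change of between 7.147 and 13.510 g in infant birth weight, holding the other predictors fixed.

(7.147, 13.510)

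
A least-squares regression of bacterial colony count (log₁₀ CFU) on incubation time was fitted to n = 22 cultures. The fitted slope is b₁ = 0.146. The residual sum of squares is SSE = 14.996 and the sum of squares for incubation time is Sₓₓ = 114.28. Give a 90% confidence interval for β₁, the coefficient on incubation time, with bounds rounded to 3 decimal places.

MSE = SSE/(n − 2) = 14.996/20 = 0.7498.
SE(b₁) = √(MSE/Sₓₓ) = √(0.7498/114.28) = 0.0810005.
df = n − 2 = 20.
t* = t_{0.05, 20} = 1.724718.
Margin = t* × SE = 1.724718 × 0.0810005 = 0.13970.
CI: 0.146 ± 0.13970 → (0.006, 0.286).
With 90% confidence, each one-unit increase in incubation time is associated with a change of between 0.006 and 0.286 log₁₀ CFU in bacterial colony count.

(0.006, 0.286)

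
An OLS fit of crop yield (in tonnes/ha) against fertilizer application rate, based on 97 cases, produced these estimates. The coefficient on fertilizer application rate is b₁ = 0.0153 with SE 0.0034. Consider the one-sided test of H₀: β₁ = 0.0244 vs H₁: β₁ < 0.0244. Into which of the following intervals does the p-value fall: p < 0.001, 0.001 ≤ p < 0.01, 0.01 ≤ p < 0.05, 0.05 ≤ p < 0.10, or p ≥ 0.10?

t = (0.0153 − 0.0244) / 0.0034 = -2.676.
df = n − 2 = 97 − 2 = 95.
One-sided p = P(T_{95} < t) ≈ 0.0044.
So 0.001 ≤ p < 0.01.

0.001 ≤ p < 0.01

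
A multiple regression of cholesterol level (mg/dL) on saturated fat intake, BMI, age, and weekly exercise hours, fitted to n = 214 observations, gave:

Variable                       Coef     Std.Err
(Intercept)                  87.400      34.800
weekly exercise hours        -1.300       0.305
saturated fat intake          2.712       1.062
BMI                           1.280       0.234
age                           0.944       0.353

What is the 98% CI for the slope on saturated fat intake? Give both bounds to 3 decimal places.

Read off: b = 2.712, SE = 1.062 for saturated fat intake.
df = n − k − 1 = 214 − 4 − 1 = 209.
t* = t_{0.01, 209} = 2.344322.
Margin = t* × SE = 2.344322 × 1.062 = 2.48967.
CI: 2.712 ± 2.48967 → (0.222, 5.202).

(0.222, 5.202)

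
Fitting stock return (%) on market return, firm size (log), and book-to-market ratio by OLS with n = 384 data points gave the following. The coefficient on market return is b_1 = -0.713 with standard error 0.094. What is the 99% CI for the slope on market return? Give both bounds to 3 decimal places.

(-0.956, -0.470)

df = n − k − 1 = 384 − 3 − 1 = 380.
t* = t_{0.005, 380} = 2.588829.
Margin = t* × SE = 2.588829 × 0.094 = 0.24335.
CI: -0.713 ± 0.24335 → (-0.956, -0.470).
With 99% confidence, each one-unit increase in market return is associated with a change of between -0.956 and -0.470 % in stock return, holding the other predictors fixed.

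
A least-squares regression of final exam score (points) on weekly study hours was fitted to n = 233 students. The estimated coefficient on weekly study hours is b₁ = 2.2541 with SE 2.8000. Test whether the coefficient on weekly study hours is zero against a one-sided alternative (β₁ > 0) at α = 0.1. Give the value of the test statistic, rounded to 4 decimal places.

t = 0.8050

H₀: β₁ = 0 vs H₁: β₁ > 0.
t = (b₁ − β₁⁰)/SE = 2.2541 / 2.8000 = 0.8050.
df = n − 2 = 233 − 2 = 231.
One-sided p ≈ 0.2108, which is ≥ 0.1, so fail to reject H₀.
The data do not give significant evidence that the true slope on weekly study hours is positive.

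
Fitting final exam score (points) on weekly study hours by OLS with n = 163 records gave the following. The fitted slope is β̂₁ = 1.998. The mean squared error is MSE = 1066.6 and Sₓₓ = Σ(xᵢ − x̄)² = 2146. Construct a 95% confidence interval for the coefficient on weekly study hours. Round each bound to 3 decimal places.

(0.606, 3.390)

SE(β̂₁) = √(MSE/Sₓₓ) = √(1066.6/2146) = 0.704995.
df = n − 2 = 161.
t* = t_{0.025, 161} = 1.974808.
Margin = t* × SE = 1.974808 × 0.704995 = 1.39223.
CI: 1.998 ± 1.39223 → (0.606, 3.390).
With 95% confidence, each one-unit increase in weekly study hours is associated with a change of between 0.606 and 3.390 points in final exam score.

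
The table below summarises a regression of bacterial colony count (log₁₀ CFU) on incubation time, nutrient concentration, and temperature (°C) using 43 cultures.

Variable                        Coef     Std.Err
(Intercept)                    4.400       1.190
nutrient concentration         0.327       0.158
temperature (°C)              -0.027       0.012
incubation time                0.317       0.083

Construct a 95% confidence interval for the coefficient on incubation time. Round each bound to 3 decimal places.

Read off: b = 0.317, SE = 0.083 for incubation time.
df = n − k − 1 = 43 − 3 − 1 = 39.
t* = t_{0.025, 39} = 2.022691.
Margin = t* × SE = 2.022691 × 0.083 = 0.16788.
CI: 0.317 ± 0.16788 → (0.149, 0.485).

(0.149, 0.485)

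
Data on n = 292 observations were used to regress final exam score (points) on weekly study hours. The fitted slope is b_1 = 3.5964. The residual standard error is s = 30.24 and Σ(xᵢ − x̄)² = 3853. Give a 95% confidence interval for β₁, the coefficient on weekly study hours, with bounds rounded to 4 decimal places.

(2.6376, 4.5552)

SE(b_1) = s/√Sₓₓ = 30.24/√3853 = 0.487172.
df = n − 2 = 290.
t* = t_{0.025, 290} = 1.968178.
Margin = t* × SE = 1.968178 × 0.487172 = 0.958841.
CI: 3.5964 ± 0.958841 → (2.6376, 4.5552).
With 95% confidence, each one-unit increase in weekly study hours is associated with a change of between 2.6376 and 4.5552 points in final exam score.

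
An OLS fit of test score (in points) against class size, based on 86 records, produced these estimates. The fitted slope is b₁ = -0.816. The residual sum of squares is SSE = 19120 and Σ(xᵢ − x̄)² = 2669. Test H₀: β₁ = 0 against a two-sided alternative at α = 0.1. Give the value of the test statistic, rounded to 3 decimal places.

MSE = SSE/(n − 2) = 19120/84 = 227.619.
SE(b₁) = √(MSE/Sₓₓ) = √(227.619/2669) = 0.292032.
t = -0.816 / 0.292032 = -2.794.
df = n − 2 = 84.
Two-sided p ≈ 0.0064, which is < 0.1, so reject H₀.
There is evidence that class size is associated with test score.

t = -2.794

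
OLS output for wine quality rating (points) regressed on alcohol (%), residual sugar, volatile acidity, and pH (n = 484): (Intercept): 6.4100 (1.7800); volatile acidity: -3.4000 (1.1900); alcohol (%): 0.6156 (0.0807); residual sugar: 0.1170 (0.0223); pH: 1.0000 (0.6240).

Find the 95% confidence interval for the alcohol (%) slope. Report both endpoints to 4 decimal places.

Read off: b = 0.6156, SE = 0.0807 for alcohol (%).
df = n − k − 1 = 484 − 4 − 1 = 479.
t* = t_{0.025, 479} = 1.964929.
Margin = t* × SE = 1.964929 × 0.0807 = 0.158570.
CI: 0.6156 ± 0.158570 → (0.4570, 0.7742).

(0.4570, 0.7742)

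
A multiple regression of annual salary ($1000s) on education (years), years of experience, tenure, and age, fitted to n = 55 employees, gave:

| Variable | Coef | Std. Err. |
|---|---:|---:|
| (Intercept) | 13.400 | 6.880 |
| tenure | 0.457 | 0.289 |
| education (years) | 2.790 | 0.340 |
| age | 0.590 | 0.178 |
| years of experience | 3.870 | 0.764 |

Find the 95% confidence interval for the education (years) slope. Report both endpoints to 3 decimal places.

Read off: b = 2.790, SE = 0.340 for education (years).
df = n − k − 1 = 55 − 4 − 1 = 50.
t* = t_{0.025, 50} = 2.008559.
Margin = t* × SE = 2.008559 × 0.340 = 0.68291.
CI: 2.790 ± 0.68291 → (2.107, 3.473).

(2.107, 3.473)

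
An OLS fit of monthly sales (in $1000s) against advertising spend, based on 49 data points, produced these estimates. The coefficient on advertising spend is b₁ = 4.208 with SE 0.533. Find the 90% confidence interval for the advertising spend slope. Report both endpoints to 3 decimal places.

(3.314, 5.102)

df = n − 2 = 49 − 2 = 47.
t* = t_{0.05, 47} = 1.677927.
Margin = t* × SE = 1.677927 × 0.533 = 0.89433.
CI: 4.208 ± 0.89433 → (3.314, 5.102).
With 90% confidence, each one-unit increase in advertising spend is associated with a change of between 3.314 and 5.102 $1000s in monthly sales.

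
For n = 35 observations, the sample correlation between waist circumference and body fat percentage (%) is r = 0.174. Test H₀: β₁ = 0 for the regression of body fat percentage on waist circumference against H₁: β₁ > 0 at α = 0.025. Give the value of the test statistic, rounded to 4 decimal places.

t = r·√(n − 2)/√(1 − r²) = 0.174·√33/√0.969724 = 1.0150.
df = n − 2 = 33.
One-sided p ≈ 0.1587, which is ≥ 0.025, so fail to reject H₀.
The data do not give significant evidence of a linear association between waist circumference and body fat percentage.

t = 1.0150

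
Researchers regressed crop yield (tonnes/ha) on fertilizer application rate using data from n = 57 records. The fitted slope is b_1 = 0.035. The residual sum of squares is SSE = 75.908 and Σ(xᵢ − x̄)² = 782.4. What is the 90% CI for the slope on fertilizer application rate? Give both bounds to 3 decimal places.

(-0.035, 0.105)

MSE = SSE/(n − 2) = 75.908/55 = 1.38015.
SE(b_1) = √(MSE/Sₓₓ) = √(1.38015/782.4) = 0.0419999.
df = n − 2 = 55.
t* = t_{0.05, 55} = 1.673034.
Margin = t* × SE = 1.673034 × 0.0419999 = 0.07027.
CI: 0.035 ± 0.07027 → (-0.035, 0.105).
With 90% confidence, each one-unit increase in fertilizer application rate is associated with a change of between -0.035 and 0.105 tonnes/ha in crop yield.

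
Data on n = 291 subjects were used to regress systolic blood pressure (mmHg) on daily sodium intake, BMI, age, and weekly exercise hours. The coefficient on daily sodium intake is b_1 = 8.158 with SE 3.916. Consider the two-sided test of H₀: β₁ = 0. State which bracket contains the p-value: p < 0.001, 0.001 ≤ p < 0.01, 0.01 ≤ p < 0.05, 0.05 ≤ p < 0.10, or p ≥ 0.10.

t = 8.158 / 3.916 = 2.083.
df = n − k − 1 = 291 − 4 − 1 = 286.
Two-sided p = 2·P(T_{286} > |t|) ≈ 0.0381.
So 0.01 ≤ p < 0.05.

0.01 ≤ p < 0.05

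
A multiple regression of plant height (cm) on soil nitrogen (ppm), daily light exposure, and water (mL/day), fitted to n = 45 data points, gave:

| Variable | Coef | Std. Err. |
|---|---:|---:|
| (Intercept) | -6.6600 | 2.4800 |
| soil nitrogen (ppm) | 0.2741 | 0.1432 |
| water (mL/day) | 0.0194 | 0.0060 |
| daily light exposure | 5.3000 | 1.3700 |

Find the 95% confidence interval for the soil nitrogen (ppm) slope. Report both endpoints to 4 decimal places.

Read off: b = 0.2741, SE = 0.1432 for soil nitrogen (ppm).
df = n − k − 1 = 45 − 3 − 1 = 41.
t* = t_{0.025, 41} = 2.019541.
Margin = t* × SE = 2.019541 × 0.1432 = 0.289198.
CI: 0.2741 ± 0.289198 → (-0.0151, 0.5633).

(-0.0151, 0.5633)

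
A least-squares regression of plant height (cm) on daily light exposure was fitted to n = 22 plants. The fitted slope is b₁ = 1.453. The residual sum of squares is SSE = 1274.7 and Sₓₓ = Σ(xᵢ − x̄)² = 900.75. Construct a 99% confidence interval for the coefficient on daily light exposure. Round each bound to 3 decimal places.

(0.696, 2.210)

MSE = SSE/(n − 2) = 1274.7/20 = 63.735.
SE(b₁) = √(MSE/Sₓₓ) = √(63.735/900.75) = 0.266003.
df = n − 2 = 20.
t* = t_{0.005, 20} = 2.84534.
Margin = t* × SE = 2.84534 × 0.266003 = 0.75687.
CI: 1.453 ± 0.75687 → (0.696, 2.210).
With 99% confidence, each one-unit increase in daily light exposure is associated with a change of between 0.696 and 2.210 cm in plant height.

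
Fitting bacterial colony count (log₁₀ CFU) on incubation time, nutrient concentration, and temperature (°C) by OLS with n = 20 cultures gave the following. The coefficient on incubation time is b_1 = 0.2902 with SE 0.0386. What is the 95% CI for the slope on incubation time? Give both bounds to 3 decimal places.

(0.208, 0.372)

df = n − k − 1 = 20 − 3 − 1 = 16.
t* = t_{0.025, 16} = 2.119905.
Margin = t* × SE = 2.119905 × 0.0386 = 0.08183.
CI: 0.2902 ± 0.08183 → (0.208, 0.372).
With 95% confidence, each one-unit increase in incubation time is associated with a change of between 0.208 and 0.372 log₁₀ CFU in bacterial colony count, holding the other predictors fixed.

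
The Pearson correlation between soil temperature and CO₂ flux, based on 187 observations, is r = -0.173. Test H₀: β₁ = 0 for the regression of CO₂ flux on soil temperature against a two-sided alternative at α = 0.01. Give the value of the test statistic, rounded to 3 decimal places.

t = r·√(n − 2)/√(1 − r²) = -0.173·√185/√0.970071 = -2.389.
df = n − 2 = 185.
Two-sided p ≈ 0.0179, which is ≥ 0.01, so fail to reject H₀.
The data do not give significant evidence of a linear association between soil temperature and CO₂ flux.

t = -2.389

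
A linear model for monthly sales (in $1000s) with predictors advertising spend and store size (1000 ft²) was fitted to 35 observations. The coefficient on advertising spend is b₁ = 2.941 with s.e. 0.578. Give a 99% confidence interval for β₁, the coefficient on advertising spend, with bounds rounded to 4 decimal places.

df = n − k − 1 = 35 − 2 − 1 = 32.
t* = t_{0.005, 32} = 2.738481.
Margin = t* × SE = 2.738481 × 0.578 = 1.582842.
CI: 2.941 ± 1.582842 → (1.3582, 4.5238).
With 99% confidence, each one-unit increase in advertising spend is associated with a change of between 1.3582 and 4.5238 $1000s in monthly sales, holding the other predictors fixed.

(1.3582, 4.5238)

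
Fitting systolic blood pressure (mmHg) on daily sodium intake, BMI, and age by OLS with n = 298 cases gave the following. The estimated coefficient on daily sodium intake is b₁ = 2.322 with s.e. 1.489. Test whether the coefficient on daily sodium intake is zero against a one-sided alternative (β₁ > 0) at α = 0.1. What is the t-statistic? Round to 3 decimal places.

t = 1.559

H₀: β₁ = 0 vs H₁: β₁ > 0.
t = (b₁ − β₁⁰)/SE = 2.322 / 1.489 = 1.559.
df = n − k − 1 = 298 − 3 − 1 = 294.
One-sided p ≈ 0.0600, which is < 0.1, so reject H₀.
There is evidence that the true slope on daily sodium intake is positive, holding the other predictors fixed.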